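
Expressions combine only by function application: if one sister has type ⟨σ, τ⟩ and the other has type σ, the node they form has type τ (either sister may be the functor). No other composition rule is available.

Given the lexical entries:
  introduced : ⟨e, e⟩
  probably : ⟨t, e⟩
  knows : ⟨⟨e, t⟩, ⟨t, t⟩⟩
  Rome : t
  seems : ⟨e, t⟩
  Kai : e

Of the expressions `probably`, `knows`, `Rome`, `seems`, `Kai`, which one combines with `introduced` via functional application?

probably : ⟨t, e⟩ — neither side's domain matches the other.
knows : ⟨⟨e, t⟩, ⟨t, t⟩⟩ — neither side's domain matches the other.
Rome : t — neither side's domain matches the other.
seems : ⟨e, t⟩ — neither side's domain matches the other.
Kai — combines: introduced : ⟨e, e⟩ takes Kai : e as argument, giving e.

Kai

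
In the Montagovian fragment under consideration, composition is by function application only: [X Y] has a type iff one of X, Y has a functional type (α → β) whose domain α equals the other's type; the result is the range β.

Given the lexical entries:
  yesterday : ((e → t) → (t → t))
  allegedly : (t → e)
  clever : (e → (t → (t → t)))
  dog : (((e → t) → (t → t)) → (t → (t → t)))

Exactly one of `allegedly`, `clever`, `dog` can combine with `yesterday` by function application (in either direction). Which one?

dog

allegedly : (t → e) — does not combine with yesterday.
clever : (e → (t → (t → t))) — does not combine with yesterday.
dog — combines: dog : (((e → t) → (t → t)) → (t → (t → t))) takes yesterday : ((e → t) → (t → t)) as argument, giving (t → (t → t)).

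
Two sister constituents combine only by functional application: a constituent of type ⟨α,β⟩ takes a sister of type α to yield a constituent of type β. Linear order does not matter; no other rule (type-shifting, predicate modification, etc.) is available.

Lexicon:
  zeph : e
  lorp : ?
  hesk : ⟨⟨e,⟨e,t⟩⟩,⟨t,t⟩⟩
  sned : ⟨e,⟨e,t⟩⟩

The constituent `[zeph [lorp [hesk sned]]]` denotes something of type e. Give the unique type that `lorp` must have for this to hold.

⟨⟨t,t⟩,⟨e,e⟩⟩

[zeph [lorp [hesk sned]]] is required to be e. zeph : e cannot yield e as functor, so [lorp [hesk sned]] : ⟨e,e⟩.
[lorp [hesk sned]] is required to be ⟨e,e⟩. [hesk sned] : ⟨t,t⟩ cannot yield ⟨e,e⟩ as functor, so lorp : ⟨⟨t,t⟩,⟨e,e⟩⟩.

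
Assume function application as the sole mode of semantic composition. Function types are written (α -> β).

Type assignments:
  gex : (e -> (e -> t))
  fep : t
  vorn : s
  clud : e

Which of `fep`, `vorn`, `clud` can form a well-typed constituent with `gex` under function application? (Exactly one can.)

fep : t — neither side's domain matches the other.
vorn : s — neither side's domain matches the other.
clud — combines: gex : (e -> (e -> t)) takes clud : e as argument, giving (e -> t).

clud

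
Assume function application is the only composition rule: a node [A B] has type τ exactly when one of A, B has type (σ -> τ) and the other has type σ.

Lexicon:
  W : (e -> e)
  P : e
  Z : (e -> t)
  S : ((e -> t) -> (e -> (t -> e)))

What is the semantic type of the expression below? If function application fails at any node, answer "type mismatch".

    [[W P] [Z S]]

(t -> e)

[W P]: W is (e -> e), P is e; result e.
[Z S]: S is ((e -> t) -> (e -> (t -> e))), Z is (e -> t); result (e -> (t -> e)).
[[W P] [Z S]]: [Z S] is (e -> (t -> e)), [W P] is e; result (t -> e).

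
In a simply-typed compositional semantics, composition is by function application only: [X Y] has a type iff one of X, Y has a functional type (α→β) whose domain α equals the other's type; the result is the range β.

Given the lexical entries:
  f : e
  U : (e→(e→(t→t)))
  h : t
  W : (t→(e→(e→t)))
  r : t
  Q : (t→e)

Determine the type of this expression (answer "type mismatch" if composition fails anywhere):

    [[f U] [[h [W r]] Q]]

type mismatch

[f U]: functor U : (e→(e→(t→t))), argument f : e; result (e→(t→t)).
[W r]: functor W : (t→(e→(e→t))), argument r : t; result (e→(e→t)).
At [h [W r]]: neither t nor (e→(e→t)) can take the other as argument; the node is ill-typed.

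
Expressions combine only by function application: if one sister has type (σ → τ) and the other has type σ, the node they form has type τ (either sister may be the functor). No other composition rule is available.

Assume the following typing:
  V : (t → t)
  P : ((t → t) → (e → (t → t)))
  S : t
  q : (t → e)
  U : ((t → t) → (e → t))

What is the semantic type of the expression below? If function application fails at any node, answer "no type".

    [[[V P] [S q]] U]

(e → t)

[V P]: ((t → t) → (e → (t → t))) applied to (t → t) yields (e → (t → t)).
[S q]: (t → e) applied to t yields e.
[[V P] [S q]]: (e → (t → t)) applied to e yields (t → t).
[[[V P] [S q]] U]: ((t → t) → (e → t)) applied to (t → t) yields (e → t).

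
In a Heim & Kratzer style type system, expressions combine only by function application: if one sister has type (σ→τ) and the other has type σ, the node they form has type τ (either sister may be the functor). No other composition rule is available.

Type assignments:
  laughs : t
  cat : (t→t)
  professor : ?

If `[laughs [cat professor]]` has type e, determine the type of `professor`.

((t→t)→(t→e))

[laughs [cat professor]] must have type e. The sister laughs has type t; that is not a function onto e, so [cat professor] must be the functor, of type (t→e).
[cat professor] must have type (t→e). The sister cat has type (t→t); that is not a function onto (t→e), so professor must be the functor, of type ((t→t)→(t→e)).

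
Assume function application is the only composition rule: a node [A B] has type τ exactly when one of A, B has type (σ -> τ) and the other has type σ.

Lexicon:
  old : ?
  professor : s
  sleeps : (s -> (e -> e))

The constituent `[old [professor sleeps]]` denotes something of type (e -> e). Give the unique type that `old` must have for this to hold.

((e -> e) -> (e -> e))

For [old [professor sleeps]] to have type (e -> e) with [professor sleeps] of type (e -> e), old must be the function: old : ((e -> e) -> (e -> e)).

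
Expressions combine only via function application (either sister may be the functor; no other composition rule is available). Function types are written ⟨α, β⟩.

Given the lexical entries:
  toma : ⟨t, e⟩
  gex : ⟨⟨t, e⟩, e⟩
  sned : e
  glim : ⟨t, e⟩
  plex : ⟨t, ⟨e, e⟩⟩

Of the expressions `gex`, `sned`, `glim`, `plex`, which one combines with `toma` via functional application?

gex — combines: gex : ⟨⟨t, e⟩, e⟩ takes toma : ⟨t, e⟩ as argument, giving e.
sned : e — neither side's domain matches the other.
glim : ⟨t, e⟩ — neither side's domain matches the other.
plex : ⟨t, ⟨e, e⟩⟩ — neither side's domain matches the other.

gex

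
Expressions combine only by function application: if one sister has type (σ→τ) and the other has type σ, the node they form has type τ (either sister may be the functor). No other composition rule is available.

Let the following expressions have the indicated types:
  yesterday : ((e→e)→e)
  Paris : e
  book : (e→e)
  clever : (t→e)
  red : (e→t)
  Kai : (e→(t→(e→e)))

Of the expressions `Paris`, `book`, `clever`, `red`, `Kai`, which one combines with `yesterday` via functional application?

book

Paris : e — no; yesterday wants (e→e), and Paris wants nothing (atomic).
book — combines: yesterday : ((e→e)→e) takes book : (e→e) as argument, giving e.
clever : (t→e) — no; yesterday wants (e→e), and clever wants t.
red : (e→t) — no; yesterday wants (e→e), and red wants e.
Kai : (e→(t→(e→e))) — no; yesterday wants (e→e), and Kai wants e.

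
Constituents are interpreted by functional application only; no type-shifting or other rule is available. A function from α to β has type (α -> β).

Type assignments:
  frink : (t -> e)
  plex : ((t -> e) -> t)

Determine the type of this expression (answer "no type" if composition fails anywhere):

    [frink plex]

[frink plex]: plex is ((t -> e) -> t), frink is (t -> e); result t.

t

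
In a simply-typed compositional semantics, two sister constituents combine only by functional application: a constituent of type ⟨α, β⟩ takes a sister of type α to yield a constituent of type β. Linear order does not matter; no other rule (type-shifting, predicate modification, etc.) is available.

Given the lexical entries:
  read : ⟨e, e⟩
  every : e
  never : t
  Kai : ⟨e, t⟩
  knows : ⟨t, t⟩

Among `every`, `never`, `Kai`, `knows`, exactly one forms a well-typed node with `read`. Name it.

every — combines: read : ⟨e, e⟩ takes every : e as argument, giving e.
never : t — no; read wants e, and never wants nothing (atomic).
Kai : ⟨e, t⟩ — no; read wants e, and Kai wants e.
knows : ⟨t, t⟩ — no; read wants e, and knows wants t.

every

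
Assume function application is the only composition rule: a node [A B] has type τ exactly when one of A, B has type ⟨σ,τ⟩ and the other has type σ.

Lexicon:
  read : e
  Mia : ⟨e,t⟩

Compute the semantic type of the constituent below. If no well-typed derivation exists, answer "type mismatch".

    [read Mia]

t

At [read Mia], Mia : ⟨e,t⟩ takes read : e, giving t.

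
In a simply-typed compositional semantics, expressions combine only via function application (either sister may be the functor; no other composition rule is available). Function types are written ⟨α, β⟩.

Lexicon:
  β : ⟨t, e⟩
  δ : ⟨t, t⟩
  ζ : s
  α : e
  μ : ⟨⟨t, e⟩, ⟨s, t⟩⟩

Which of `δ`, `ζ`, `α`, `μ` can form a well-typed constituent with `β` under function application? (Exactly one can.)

δ : ⟨t, t⟩ — neither side's domain matches the other.
ζ : s — neither side's domain matches the other.
α : e — neither side's domain matches the other.
μ — combines: μ : ⟨⟨t, e⟩, ⟨s, t⟩⟩ takes β : ⟨t, e⟩ as argument, giving ⟨s, t⟩.

μ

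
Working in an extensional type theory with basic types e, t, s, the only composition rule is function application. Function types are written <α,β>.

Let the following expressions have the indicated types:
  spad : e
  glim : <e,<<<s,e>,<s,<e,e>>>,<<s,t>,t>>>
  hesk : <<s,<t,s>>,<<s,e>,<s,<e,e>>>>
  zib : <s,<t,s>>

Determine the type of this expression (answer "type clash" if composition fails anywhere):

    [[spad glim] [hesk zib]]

<<s,t>,t>

[spad glim]: glim is <e,<<<s,e>,<s,<e,e>>>,<<s,t>,t>>>, spad is e; result <<<s,e>,<s,<e,e>>>,<<s,t>,t>>.
[hesk zib]: hesk is <<s,<t,s>>,<<s,e>,<s,<e,e>>>>, zib is <s,<t,s>>; result <<s,e>,<s,<e,e>>>.
[[spad glim] [hesk zib]]: [spad glim] is <<<s,e>,<s,<e,e>>>,<<s,t>,t>>, [hesk zib] is <<s,e>,<s,<e,e>>>; result <<s,t>,t>.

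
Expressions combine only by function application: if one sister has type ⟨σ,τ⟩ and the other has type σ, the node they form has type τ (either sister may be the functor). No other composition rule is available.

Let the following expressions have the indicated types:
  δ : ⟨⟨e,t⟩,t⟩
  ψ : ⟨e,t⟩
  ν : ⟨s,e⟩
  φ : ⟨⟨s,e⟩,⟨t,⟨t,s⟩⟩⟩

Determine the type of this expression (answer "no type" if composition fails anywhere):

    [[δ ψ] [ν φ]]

[δ ψ] — δ of type ⟨⟨e,t⟩,t⟩ combines with ψ of type ⟨e,t⟩: type t.
[ν φ] — φ of type ⟨⟨s,e⟩,⟨t,⟨t,s⟩⟩⟩ combines with ν of type ⟨s,e⟩: type ⟨t,⟨t,s⟩⟩.
[[δ ψ] [ν φ]] — [ν φ] of type ⟨t,⟨t,s⟩⟩ combines with [δ ψ] of type t: type ⟨t,s⟩.

⟨t,s⟩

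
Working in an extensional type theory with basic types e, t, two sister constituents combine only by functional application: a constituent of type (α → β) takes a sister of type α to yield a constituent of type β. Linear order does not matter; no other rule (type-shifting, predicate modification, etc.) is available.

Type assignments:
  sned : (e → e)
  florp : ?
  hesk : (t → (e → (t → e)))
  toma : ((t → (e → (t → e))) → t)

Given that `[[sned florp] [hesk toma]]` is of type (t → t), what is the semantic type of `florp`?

((e → e) → (t → (t → t)))

For [[sned florp] [hesk toma]] to have type (t → t) with [hesk toma] of type t, [sned florp] must be the function: [sned florp] : (t → (t → t)).
For [sned florp] to have type (t → (t → t)) with sned of type (e → e), florp must be the function: florp : ((e → e) → (t → (t → t))).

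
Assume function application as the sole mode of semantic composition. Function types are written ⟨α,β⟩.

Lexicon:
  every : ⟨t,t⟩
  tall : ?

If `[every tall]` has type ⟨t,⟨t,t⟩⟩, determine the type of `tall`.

At [every tall] (required: ⟨t,⟨t,t⟩⟩): every is ⟨t,t⟩, which is not a function with range ⟨t,⟨t,t⟩⟩; hence tall is the functor — type ⟨⟨t,t⟩,⟨t,⟨t,t⟩⟩⟩.

⟨⟨t,t⟩,⟨t,⟨t,t⟩⟩⟩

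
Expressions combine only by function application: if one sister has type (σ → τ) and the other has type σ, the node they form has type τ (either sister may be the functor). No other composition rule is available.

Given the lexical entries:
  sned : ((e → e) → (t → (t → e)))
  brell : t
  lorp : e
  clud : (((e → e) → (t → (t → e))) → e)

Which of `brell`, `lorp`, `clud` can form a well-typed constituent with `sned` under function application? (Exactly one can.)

clud

brell : t — does not combine with sned.
lorp : e — does not combine with sned.
clud — combines: clud : (((e → e) → (t → (t → e))) → e) takes sned : ((e → e) → (t → (t → e))) as argument, giving e.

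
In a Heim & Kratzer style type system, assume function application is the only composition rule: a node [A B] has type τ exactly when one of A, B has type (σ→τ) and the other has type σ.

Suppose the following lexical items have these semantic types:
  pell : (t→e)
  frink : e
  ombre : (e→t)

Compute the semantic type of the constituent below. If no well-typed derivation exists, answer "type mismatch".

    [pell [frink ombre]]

e

[frink ombre]: ombre is (e→t), frink is e; result t.
[pell [frink ombre]]: pell is (t→e), [frink ombre] is t; result e.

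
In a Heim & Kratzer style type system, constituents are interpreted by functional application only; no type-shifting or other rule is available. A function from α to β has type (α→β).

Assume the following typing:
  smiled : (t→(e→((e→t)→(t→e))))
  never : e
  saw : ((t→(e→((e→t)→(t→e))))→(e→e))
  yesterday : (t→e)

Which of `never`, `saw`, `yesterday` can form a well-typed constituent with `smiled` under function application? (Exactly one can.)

saw

never : e — smiled needs t; never needs nothing (atomic); neither fits.
saw — combines: saw : ((t→(e→((e→t)→(t→e))))→(e→e)) takes smiled : (t→(e→((e→t)→(t→e)))) as argument, giving (e→e).
yesterday : (t→e) — smiled needs t; yesterday needs t; neither fits.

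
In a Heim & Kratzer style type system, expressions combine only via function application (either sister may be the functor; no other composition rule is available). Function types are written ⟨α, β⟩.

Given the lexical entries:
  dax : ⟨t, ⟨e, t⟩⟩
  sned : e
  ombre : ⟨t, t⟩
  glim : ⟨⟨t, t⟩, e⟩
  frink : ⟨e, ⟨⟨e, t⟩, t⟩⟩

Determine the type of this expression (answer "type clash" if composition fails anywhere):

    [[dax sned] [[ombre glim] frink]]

type clash

[dax sned]: ⟨t, ⟨e, t⟩⟩ with e — neither is a function whose domain matches the other; composition fails here.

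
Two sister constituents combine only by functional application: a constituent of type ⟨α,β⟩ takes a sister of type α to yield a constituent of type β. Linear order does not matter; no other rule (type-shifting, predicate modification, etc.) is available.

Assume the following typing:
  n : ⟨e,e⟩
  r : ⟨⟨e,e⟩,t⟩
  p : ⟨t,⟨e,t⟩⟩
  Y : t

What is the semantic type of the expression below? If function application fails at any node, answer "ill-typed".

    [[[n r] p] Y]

[n r]: ⟨⟨e,e⟩,t⟩ applied to ⟨e,e⟩ yields t.
[[n r] p]: ⟨t,⟨e,t⟩⟩ applied to t yields ⟨e,t⟩.
[[[n r] p] Y]: ⟨e,t⟩ and t cannot combine by function application — type clash.

ill-typed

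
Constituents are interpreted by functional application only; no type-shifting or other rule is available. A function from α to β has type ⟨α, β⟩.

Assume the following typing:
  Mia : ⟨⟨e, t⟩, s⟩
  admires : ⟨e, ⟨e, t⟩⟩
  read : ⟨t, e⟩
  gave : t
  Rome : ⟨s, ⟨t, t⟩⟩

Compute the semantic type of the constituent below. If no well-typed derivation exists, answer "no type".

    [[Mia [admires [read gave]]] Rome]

[read gave]: ⟨t, e⟩ applied to t yields e.
[admires [read gave]]: ⟨e, ⟨e, t⟩⟩ applied to e yields ⟨e, t⟩.
[Mia [admires [read gave]]]: ⟨⟨e, t⟩, s⟩ applied to ⟨e, t⟩ yields s.
[[Mia [admires [read gave]]] Rome]: ⟨s, ⟨t, t⟩⟩ applied to s yields ⟨t, t⟩.

⟨t, t⟩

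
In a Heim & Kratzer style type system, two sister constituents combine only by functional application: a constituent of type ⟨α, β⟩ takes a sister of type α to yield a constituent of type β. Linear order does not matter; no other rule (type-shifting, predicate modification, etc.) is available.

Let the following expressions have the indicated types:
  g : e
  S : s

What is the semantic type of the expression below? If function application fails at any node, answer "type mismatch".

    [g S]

type mismatch

[g S]: e and s cannot combine by function application — type clash.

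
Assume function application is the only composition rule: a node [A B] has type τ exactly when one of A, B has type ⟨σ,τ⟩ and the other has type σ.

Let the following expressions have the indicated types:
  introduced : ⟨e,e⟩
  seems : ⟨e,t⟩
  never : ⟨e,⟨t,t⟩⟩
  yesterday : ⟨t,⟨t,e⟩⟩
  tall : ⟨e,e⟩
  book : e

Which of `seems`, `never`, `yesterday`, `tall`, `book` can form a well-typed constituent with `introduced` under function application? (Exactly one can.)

seems : ⟨e,t⟩ — no; introduced wants e, and seems wants e.
never : ⟨e,⟨t,t⟩⟩ — no; introduced wants e, and never wants e.
yesterday : ⟨t,⟨t,e⟩⟩ — no; introduced wants e, and yesterday wants t.
tall : ⟨e,e⟩ — no; introduced wants e, and tall wants e.
book — combines: introduced : ⟨e,e⟩ takes book : e as argument, giving e.

book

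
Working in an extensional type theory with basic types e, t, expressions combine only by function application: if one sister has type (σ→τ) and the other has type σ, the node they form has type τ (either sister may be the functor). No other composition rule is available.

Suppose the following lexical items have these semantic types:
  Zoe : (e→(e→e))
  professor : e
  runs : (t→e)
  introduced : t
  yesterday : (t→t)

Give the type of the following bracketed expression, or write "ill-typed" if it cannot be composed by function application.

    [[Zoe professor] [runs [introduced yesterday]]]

[Zoe professor] — Zoe of type (e→(e→e)) combines with professor of type e: type (e→e).
[introduced yesterday] — yesterday of type (t→t) combines with introduced of type t: type t.
[runs [introduced yesterday]] — runs of type (t→e) combines with [introduced yesterday] of type t: type e.
[[Zoe professor] [runs [introduced yesterday]]] — [Zoe professor] of type (e→e) combines with [runs [introduced yesterday]] of type e: type e.

e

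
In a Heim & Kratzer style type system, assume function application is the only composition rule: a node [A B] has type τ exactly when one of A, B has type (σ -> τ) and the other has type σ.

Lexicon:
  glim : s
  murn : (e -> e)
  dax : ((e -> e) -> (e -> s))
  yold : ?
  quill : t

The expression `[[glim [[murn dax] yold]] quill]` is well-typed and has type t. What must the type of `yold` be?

((e -> s) -> (s -> (t -> t)))

[[glim [[murn dax] yold]] quill] is required to be t. quill : t cannot yield t as functor, so [glim [[murn dax] yold]] : (t -> t).
[glim [[murn dax] yold]] is required to be (t -> t). glim : s cannot yield (t -> t) as functor, so [[murn dax] yold] : (s -> (t -> t)).
[[murn dax] yold] is required to be (s -> (t -> t)). [murn dax] : (e -> s) cannot yield (s -> (t -> t)) as functor, so yold : ((e -> s) -> (s -> (t -> t))).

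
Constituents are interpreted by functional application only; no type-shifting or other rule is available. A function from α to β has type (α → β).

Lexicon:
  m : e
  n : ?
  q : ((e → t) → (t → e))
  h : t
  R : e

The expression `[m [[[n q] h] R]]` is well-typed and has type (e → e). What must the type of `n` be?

(((e → t) → (t → e)) → (t → (e → (e → (e → e)))))

At [m [[[n q] h] R]] (required: (e → e)): m is e, which is not a function with range (e → e); hence [[[n q] h] R] is the functor — type (e → (e → e)).
At [[[n q] h] R] (required: (e → (e → e))): R is e, which is not a function with range (e → (e → e)); hence [[n q] h] is the functor — type (e → (e → (e → e))).
At [[n q] h] (required: (e → (e → (e → e)))): h is t, which is not a function with range (e → (e → (e → e))); hence [n q] is the functor — type (t → (e → (e → (e → e)))).
At [n q] (required: (t → (e → (e → (e → e))))): q is ((e → t) → (t → e)), which is not a function with range (t → (e → (e → (e → e)))); hence n is the functor — type (((e → t) → (t → e)) → (t → (e → (e → (e → e))))).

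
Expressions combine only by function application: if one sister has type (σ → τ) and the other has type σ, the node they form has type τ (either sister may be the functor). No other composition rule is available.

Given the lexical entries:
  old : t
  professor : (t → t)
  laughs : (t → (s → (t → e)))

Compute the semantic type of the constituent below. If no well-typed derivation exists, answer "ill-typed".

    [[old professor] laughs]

[old professor] — professor of type (t → t) combines with old of type t: type t.
[[old professor] laughs] — laughs of type (t → (s → (t → e))) combines with [old professor] of type t: type (s → (t → e)).

(s → (t → e))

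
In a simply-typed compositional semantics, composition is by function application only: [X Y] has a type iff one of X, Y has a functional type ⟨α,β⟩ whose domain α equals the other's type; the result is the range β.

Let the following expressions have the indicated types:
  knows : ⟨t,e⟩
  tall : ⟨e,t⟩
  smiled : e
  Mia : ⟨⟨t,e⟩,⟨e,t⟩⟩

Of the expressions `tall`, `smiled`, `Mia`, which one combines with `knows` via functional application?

tall : ⟨e,t⟩ — neither side's domain matches the other.
smiled : e — neither side's domain matches the other.
Mia — combines: Mia : ⟨⟨t,e⟩,⟨e,t⟩⟩ takes knows : ⟨t,e⟩ as argument, giving ⟨e,t⟩.

Mia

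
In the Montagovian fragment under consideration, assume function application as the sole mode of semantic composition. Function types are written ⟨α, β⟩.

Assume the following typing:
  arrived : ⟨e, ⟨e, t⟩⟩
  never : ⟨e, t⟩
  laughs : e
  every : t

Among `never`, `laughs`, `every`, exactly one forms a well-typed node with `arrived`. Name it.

never : ⟨e, t⟩ — does not combine with arrived.
laughs — combines: arrived : ⟨e, ⟨e, t⟩⟩ takes laughs : e as argument, giving ⟨e, t⟩.
every : t — does not combine with arrived.

laughs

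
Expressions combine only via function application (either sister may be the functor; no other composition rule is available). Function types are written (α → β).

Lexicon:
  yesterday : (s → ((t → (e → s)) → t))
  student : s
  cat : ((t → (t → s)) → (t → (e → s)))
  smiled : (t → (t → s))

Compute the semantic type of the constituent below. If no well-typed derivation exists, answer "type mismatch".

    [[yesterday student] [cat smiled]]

t

[yesterday student]: yesterday is (s → ((t → (e → s)) → t)), student is s; result ((t → (e → s)) → t).
[cat smiled]: cat is ((t → (t → s)) → (t → (e → s))), smiled is (t → (t → s)); result (t → (e → s)).
[[yesterday student] [cat smiled]]: [yesterday student] is ((t → (e → s)) → t), [cat smiled] is (t → (e → s)); result t.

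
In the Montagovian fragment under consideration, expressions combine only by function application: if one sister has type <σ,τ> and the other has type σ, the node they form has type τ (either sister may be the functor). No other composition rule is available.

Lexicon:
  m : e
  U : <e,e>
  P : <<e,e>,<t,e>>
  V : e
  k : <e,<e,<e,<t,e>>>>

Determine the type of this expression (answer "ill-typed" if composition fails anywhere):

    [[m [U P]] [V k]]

[U P]: P is <<e,e>,<t,e>>, U is <e,e>; result <t,e>.
[m [U P]]: e with <t,e> — neither is a function whose domain matches the other; composition fails here.

ill-typed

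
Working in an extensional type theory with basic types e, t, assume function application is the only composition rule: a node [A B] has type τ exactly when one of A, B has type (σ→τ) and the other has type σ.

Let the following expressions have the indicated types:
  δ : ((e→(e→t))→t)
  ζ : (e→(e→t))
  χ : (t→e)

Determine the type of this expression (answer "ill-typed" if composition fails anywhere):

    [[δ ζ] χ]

At [δ ζ], δ : ((e→(e→t))→t) takes ζ : (e→(e→t)), giving t.
At [[δ ζ] χ], χ : (t→e) takes [δ ζ] : t, giving e.

e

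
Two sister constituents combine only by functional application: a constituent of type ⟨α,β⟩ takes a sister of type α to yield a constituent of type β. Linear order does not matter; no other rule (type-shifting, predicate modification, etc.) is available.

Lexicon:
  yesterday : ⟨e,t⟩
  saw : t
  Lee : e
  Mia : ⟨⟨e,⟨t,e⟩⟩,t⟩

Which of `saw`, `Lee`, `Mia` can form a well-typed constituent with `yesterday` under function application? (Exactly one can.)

saw : t — does not combine with yesterday.
Lee — combines: yesterday : ⟨e,t⟩ takes Lee : e as argument, giving t.
Mia : ⟨⟨e,⟨t,e⟩⟩,t⟩ — does not combine with yesterday.

Lee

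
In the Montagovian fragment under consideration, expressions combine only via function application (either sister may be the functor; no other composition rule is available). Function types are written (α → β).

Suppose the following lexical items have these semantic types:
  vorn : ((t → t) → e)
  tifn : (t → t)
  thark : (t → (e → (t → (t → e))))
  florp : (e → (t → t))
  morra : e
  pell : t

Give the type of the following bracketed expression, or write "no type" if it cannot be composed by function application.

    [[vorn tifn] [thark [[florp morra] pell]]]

[vorn tifn]: vorn is ((t → t) → e), tifn is (t → t); result e.
[florp morra]: florp is (e → (t → t)), morra is e; result (t → t).
[[florp morra] pell]: [florp morra] is (t → t), pell is t; result t.
[thark [[florp morra] pell]]: thark is (t → (e → (t → (t → e)))), [[florp morra] pell] is t; result (e → (t → (t → e))).
[[vorn tifn] [thark [[florp morra] pell]]]: [thark [[florp morra] pell]] is (e → (t → (t → e))), [vorn tifn] is e; result (t → (t → e)).

(t → (t → e))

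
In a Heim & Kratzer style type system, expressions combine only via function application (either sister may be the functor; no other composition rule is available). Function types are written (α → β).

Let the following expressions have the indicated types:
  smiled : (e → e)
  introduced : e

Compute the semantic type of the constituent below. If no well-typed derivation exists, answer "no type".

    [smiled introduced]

[smiled introduced]: functor smiled : (e → e), argument introduced : e; result e.

e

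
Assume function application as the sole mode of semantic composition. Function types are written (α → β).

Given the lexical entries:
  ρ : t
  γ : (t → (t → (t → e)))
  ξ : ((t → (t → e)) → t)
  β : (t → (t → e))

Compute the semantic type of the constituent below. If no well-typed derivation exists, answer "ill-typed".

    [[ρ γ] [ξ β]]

[ρ γ]: (t → (t → (t → e))) applied to t yields (t → (t → e)).
[ξ β]: ((t → (t → e)) → t) applied to (t → (t → e)) yields t.
[[ρ γ] [ξ β]]: (t → (t → e)) applied to t yields (t → e).

(t → e)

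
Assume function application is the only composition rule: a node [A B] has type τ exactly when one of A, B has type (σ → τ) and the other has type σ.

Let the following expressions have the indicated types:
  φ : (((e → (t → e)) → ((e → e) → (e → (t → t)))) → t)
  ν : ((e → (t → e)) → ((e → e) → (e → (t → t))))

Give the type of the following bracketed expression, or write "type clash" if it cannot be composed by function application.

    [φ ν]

t

[φ ν]: functor φ : (((e → (t → e)) → ((e → e) → (e → (t → t)))) → t), argument ν : ((e → (t → e)) → ((e → e) → (e → (t → t)))); result t.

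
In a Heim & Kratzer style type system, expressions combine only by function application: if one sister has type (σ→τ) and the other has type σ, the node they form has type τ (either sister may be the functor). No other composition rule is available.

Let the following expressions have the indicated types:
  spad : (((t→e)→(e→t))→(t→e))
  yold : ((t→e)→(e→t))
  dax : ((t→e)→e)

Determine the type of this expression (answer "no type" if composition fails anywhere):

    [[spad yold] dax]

e

[spad yold]: functor spad : (((t→e)→(e→t))→(t→e)), argument yold : ((t→e)→(e→t)); result (t→e).
[[spad yold] dax]: functor dax : ((t→e)→e), argument [spad yold] : (t→e); result e.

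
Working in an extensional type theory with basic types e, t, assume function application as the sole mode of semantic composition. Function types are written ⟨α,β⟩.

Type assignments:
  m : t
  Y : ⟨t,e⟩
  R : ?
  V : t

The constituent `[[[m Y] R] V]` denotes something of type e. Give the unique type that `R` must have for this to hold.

At [[[m Y] R] V] (required: e): V is t, which is not a function with range e; hence [[m Y] R] is the functor — type ⟨t,e⟩.
At [[m Y] R] (required: ⟨t,e⟩): [m Y] is e, which is not a function with range ⟨t,e⟩; hence R is the functor — type ⟨e,⟨t,e⟩⟩.

⟨e,⟨t,e⟩⟩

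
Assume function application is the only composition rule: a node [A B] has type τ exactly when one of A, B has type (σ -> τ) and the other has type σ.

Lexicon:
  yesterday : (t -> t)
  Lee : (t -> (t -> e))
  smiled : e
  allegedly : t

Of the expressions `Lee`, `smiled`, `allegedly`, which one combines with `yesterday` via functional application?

allegedly

Lee : (t -> (t -> e)) — no; yesterday wants t, and Lee wants t.
smiled : e — no; yesterday wants t, and smiled wants nothing (atomic).
allegedly — combines: yesterday : (t -> t) takes allegedly : t as argument, giving t.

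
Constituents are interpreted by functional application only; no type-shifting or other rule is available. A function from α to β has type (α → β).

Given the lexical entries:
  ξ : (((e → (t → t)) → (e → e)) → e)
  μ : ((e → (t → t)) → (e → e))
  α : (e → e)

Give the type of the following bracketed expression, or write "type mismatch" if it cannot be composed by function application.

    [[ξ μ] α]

[ξ μ]: ξ is (((e → (t → t)) → (e → e)) → e), μ is ((e → (t → t)) → (e → e)); result e.
[[ξ μ] α]: α is (e → e), [ξ μ] is e; result e.

e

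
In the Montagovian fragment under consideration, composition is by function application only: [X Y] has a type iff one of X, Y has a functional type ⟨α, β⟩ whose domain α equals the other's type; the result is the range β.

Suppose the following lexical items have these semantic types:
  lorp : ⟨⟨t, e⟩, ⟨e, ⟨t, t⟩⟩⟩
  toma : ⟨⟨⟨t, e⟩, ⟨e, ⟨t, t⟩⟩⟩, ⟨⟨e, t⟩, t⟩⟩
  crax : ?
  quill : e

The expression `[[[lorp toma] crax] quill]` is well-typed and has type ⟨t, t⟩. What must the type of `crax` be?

⟨⟨⟨e, t⟩, t⟩, ⟨e, ⟨t, t⟩⟩⟩

[[[lorp toma] crax] quill] must have type ⟨t, t⟩. The sister quill has type e; that is not a function onto ⟨t, t⟩, so [[lorp toma] crax] must be the functor, of type ⟨e, ⟨t, t⟩⟩.
[[lorp toma] crax] must have type ⟨e, ⟨t, t⟩⟩. The sister [lorp toma] has type ⟨⟨e, t⟩, t⟩; that is not a function onto ⟨e, ⟨t, t⟩⟩, so crax must be the functor, of type ⟨⟨⟨e, t⟩, t⟩, ⟨e, ⟨t, t⟩⟩⟩.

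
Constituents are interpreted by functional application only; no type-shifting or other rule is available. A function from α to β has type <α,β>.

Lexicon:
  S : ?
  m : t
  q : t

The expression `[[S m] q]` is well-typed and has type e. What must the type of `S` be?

<t,<t,e>>

For [[S m] q] to have type e with q of type t, [S m] must be the function: [S m] : <t,e>.
For [S m] to have type <t,e> with m of type t, S must be the function: S : <t,<t,e>>.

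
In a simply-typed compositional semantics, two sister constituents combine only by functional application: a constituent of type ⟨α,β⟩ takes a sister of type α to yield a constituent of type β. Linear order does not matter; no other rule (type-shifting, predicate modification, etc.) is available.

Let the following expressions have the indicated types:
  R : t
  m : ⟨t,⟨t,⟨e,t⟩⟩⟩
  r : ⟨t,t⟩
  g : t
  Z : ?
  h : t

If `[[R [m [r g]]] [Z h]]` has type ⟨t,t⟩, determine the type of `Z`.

At [[R [m [r g]]] [Z h]] (required: ⟨t,t⟩): [R [m [r g]]] is ⟨e,t⟩, which is not a function with range ⟨t,t⟩; hence [Z h] is the functor — type ⟨⟨e,t⟩,⟨t,t⟩⟩.
At [Z h] (required: ⟨⟨e,t⟩,⟨t,t⟩⟩): h is t, which is not a function with range ⟨⟨e,t⟩,⟨t,t⟩⟩; hence Z is the functor — type ⟨t,⟨⟨e,t⟩,⟨t,t⟩⟩⟩.

⟨t,⟨⟨e,t⟩,⟨t,t⟩⟩⟩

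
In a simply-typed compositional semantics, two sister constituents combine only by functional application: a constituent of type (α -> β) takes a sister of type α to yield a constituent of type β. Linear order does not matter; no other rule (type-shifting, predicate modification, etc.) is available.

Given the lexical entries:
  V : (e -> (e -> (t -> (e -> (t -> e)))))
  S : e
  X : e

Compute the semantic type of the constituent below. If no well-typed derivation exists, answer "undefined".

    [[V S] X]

(t -> (e -> (t -> e)))

[V S] — V of type (e -> (e -> (t -> (e -> (t -> e))))) combines with S of type e: type (e -> (t -> (e -> (t -> e)))).
[[V S] X] — [V S] of type (e -> (t -> (e -> (t -> e)))) combines with X of type e: type (t -> (e -> (t -> e))).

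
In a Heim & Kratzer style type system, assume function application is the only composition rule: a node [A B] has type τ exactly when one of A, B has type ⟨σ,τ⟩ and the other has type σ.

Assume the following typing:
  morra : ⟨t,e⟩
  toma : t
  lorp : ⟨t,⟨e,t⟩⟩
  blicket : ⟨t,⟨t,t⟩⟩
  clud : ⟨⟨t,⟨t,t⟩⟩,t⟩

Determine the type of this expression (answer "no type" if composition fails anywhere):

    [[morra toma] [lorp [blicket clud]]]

[morra toma]: morra is ⟨t,e⟩, toma is t; result e.
[blicket clud]: clud is ⟨⟨t,⟨t,t⟩⟩,t⟩, blicket is ⟨t,⟨t,t⟩⟩; result t.
[lorp [blicket clud]]: lorp is ⟨t,⟨e,t⟩⟩, [blicket clud] is t; result ⟨e,t⟩.
[[morra toma] [lorp [blicket clud]]]: [lorp [blicket clud]] is ⟨e,t⟩, [morra toma] is e; result t.

t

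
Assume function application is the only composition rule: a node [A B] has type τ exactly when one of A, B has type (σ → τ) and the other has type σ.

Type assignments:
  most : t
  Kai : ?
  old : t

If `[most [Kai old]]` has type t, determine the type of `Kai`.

[most [Kai old]] is required to be t. most : t cannot yield t as functor, so [Kai old] : (t → t).
[Kai old] is required to be (t → t). old : t cannot yield (t → t) as functor, so Kai : (t → (t → t)).

(t → (t → t))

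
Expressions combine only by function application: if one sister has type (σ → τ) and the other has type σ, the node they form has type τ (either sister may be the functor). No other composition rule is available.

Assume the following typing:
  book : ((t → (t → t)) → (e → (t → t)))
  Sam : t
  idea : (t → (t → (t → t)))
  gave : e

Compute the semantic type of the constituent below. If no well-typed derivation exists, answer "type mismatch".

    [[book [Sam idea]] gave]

[Sam idea]: functor idea : (t → (t → (t → t))), argument Sam : t; result (t → (t → t)).
[book [Sam idea]]: functor book : ((t → (t → t)) → (e → (t → t))), argument [Sam idea] : (t → (t → t)); result (e → (t → t)).
[[book [Sam idea]] gave]: functor [book [Sam idea]] : (e → (t → t)), argument gave : e; result (t → t).

(t → t)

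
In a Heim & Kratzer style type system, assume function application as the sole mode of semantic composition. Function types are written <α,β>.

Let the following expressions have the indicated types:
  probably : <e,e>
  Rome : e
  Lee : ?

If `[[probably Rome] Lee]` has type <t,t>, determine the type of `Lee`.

<e,<t,t>>

For [[probably Rome] Lee] to have type <t,t> with [probably Rome] of type e, Lee must be the function: Lee : <e,<t,t>>.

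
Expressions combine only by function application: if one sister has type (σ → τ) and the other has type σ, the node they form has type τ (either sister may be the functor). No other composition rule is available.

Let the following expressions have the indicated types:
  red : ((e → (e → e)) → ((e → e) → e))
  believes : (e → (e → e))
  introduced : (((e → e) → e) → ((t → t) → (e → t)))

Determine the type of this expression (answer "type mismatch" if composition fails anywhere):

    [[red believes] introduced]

[red believes]: red is ((e → (e → e)) → ((e → e) → e)), believes is (e → (e → e)); result ((e → e) → e).
[[red believes] introduced]: introduced is (((e → e) → e) → ((t → t) → (e → t))), [red believes] is ((e → e) → e); result ((t → t) → (e → t)).

((t → t) → (e → t))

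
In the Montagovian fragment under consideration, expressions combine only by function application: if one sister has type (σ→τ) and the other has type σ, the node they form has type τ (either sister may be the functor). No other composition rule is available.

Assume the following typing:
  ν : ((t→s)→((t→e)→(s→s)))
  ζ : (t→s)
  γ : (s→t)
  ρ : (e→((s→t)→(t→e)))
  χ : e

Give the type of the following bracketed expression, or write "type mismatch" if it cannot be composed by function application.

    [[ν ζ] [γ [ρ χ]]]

(s→s)

[ν ζ]: ν is ((t→s)→((t→e)→(s→s))), ζ is (t→s); result ((t→e)→(s→s)).
[ρ χ]: ρ is (e→((s→t)→(t→e))), χ is e; result ((s→t)→(t→e)).
[γ [ρ χ]]: [ρ χ] is ((s→t)→(t→e)), γ is (s→t); result (t→e).
[[ν ζ] [γ [ρ χ]]]: [ν ζ] is ((t→e)→(s→s)), [γ [ρ χ]] is (t→e); result (s→s).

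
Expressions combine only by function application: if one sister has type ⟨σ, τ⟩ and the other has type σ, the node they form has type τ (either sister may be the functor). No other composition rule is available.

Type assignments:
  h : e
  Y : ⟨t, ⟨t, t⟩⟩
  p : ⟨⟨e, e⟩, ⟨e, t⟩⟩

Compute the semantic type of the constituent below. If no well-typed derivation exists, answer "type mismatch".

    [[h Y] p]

type mismatch

[h Y]: e with ⟨t, ⟨t, t⟩⟩ — neither is a function whose domain matches the other; composition fails here.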